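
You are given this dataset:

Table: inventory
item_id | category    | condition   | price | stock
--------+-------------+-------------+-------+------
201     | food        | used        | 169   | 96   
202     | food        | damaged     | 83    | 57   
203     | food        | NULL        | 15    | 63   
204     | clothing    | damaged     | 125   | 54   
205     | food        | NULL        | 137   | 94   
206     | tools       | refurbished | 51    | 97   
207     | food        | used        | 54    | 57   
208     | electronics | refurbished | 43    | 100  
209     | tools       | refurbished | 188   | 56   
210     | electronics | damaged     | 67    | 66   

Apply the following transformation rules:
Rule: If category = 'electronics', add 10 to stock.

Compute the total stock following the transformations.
760

Step 1: Count records where category = 'electronics': 2
Step 2: Total bonus added: 2 × 10 = 20
Step 3: Original sum of stock: 740
Step 4: Final sum = 740 + 20 = 760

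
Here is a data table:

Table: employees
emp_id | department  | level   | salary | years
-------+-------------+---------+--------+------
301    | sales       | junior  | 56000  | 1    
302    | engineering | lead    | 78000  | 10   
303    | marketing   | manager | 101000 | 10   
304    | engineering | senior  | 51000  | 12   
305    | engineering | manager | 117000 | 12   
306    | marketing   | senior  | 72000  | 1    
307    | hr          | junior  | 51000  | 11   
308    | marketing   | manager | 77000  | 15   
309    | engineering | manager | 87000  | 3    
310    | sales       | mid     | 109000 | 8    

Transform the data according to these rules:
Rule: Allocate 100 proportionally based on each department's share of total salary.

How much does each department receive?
engineering: 41.68, hr: 6.38, marketing: 31.29, sales: 20.65

Step 1: Calculate total salary = 799000
Step 2: Calculate each department's proportion:
  engineering: 333000/799000 = 41.68% → 41.68
  hr: 51000/799000 = 6.38% → 6.38
  marketing: 250000/799000 = 31.29% → 31.29
  sales: 165000/799000 = 20.65% → 20.65
Step 3: Verify: sum of allocations ≈ 100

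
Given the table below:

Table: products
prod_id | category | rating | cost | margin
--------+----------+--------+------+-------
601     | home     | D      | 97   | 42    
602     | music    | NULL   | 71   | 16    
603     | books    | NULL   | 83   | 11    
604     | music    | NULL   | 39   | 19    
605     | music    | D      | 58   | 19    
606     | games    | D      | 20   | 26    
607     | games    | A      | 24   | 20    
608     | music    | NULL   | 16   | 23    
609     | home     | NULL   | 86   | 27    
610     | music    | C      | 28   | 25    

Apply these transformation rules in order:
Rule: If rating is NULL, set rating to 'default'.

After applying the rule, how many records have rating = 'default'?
5

Step 1: Count records where rating IS NULL
Step 2: Found 5 records with NULL rating
Step 3: These records will have rating set to 'default'
Step 4: Records already having rating = 'default': 0
Step 5: Answer: 5 + 0 = 5 records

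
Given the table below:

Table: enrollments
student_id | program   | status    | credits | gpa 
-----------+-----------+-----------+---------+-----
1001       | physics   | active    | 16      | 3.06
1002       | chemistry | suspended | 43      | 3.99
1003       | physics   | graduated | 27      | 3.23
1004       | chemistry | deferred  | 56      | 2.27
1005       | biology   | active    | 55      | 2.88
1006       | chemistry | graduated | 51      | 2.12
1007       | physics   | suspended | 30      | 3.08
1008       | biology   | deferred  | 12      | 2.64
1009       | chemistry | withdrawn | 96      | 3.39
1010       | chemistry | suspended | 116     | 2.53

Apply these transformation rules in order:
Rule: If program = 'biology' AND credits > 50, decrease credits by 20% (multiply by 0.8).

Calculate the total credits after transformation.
491.0

Step 1: Find records where program = 'biology' AND credits > 50
Step 2: 1 records match, summing to 55
Step 3: After multiplier: 55 × 0.8 = 44.0
Step 4: Unaffected records sum: 447
Step 5: Final sum = 44.0 + 447 = 491.0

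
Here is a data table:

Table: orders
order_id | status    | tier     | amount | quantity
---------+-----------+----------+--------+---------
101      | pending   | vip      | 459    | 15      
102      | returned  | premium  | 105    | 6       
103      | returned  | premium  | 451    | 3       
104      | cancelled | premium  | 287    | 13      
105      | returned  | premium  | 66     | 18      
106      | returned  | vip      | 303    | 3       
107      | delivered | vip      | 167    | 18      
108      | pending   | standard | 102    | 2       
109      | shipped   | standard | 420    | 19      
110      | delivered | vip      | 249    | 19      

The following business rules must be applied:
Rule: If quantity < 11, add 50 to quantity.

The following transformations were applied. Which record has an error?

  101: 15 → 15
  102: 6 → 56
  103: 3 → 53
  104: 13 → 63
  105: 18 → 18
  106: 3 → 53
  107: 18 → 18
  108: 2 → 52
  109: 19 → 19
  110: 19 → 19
Record 104 has an error. The correct transformed value should be 13, not 63.

Step 1: Check each record against the rule
Step 2: Record 104 has quantity = 13
Step 3: Since 13 >= 11, the bonus should not have been applied
Step 4: Correct value = 13, but claimed value = 63
Conclusion: Record 104 has the error.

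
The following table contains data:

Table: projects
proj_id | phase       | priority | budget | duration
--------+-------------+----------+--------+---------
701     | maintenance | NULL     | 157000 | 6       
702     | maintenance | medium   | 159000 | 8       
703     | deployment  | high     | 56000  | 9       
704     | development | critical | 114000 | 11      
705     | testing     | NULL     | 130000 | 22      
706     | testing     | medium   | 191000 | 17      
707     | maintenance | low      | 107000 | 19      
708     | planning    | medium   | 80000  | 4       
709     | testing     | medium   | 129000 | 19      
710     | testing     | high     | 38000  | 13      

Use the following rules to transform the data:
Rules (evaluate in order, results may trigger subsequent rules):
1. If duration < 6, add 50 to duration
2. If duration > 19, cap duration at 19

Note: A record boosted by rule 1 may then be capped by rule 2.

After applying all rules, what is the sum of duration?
140

Step 1: Apply rule 1 to records with duration < 6
  - 1 records get bonus of 50
  - Of these, 1 records then exceed 19 and get capped
Step 2: Apply rule 2 to records with duration > 19
  - 1 records (original) are capped
Step 3: Calculate final sum = 140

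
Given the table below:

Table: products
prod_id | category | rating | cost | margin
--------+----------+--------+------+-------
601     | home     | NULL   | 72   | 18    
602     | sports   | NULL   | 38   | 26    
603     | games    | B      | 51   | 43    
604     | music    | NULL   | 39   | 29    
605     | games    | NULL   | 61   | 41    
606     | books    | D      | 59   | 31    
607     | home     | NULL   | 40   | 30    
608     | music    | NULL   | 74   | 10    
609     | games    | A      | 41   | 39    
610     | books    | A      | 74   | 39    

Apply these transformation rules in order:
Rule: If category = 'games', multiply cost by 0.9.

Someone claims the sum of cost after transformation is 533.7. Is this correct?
Yes, the result is correct.

Step 1: Calculate the correct sum after transformation
Step 2: Apply multiplier 0.9 to records where category = 'games'
Step 3: Correct result = 533.7
Step 4: Claimed result = 533.7
Step 5: 533.7 = 533.7 ✓
Conclusion: The claimed result is correct.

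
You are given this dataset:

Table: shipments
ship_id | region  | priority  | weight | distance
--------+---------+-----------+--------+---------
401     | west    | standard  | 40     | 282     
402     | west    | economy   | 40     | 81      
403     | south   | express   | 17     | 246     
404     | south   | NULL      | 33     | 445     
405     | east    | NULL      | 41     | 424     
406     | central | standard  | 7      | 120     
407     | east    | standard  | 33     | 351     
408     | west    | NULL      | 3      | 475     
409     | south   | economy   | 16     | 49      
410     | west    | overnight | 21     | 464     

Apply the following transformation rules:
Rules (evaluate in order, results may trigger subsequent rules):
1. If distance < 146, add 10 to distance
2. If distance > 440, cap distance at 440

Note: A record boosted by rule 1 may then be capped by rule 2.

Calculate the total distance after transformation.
2903

Step 1: Apply rule 1 to records with distance < 146
  - 3 records get bonus of 10
  - Of these, 0 records then exceed 440 and get capped
Step 2: Apply rule 2 to records with distance > 440
  - 3 records (original) are capped
Step 3: Calculate final sum = 2903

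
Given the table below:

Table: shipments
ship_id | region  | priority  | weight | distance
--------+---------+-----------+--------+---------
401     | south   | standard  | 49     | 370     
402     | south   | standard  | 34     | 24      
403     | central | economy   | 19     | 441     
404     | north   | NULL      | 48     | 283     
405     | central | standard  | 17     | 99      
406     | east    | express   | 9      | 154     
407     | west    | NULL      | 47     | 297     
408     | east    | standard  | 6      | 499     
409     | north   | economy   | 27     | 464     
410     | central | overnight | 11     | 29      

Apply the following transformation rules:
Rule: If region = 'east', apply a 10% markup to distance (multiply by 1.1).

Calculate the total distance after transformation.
2725.3

Step 1: Records with region = 'east' have total distance = 653
Step 2: Apply multiplier: 653 × 1.1 = 718.3
Step 3: Other records total: 2007
Step 4: Final sum = 718.3 + 2007 = 2725.3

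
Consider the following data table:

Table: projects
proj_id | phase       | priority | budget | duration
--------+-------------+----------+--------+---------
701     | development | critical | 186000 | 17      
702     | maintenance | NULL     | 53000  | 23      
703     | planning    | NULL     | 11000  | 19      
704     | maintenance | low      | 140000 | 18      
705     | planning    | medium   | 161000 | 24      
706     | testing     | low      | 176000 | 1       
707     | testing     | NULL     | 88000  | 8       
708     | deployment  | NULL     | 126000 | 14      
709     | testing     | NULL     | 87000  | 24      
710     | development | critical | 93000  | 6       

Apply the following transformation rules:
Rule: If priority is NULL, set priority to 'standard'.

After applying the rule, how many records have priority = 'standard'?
5

Step 1: Count records where priority IS NULL
Step 2: Found 5 records with NULL priority
Step 3: These records will have priority set to 'standard'
Step 4: Records already having priority = 'standard': 0
Step 5: Answer: 5 + 0 = 5 records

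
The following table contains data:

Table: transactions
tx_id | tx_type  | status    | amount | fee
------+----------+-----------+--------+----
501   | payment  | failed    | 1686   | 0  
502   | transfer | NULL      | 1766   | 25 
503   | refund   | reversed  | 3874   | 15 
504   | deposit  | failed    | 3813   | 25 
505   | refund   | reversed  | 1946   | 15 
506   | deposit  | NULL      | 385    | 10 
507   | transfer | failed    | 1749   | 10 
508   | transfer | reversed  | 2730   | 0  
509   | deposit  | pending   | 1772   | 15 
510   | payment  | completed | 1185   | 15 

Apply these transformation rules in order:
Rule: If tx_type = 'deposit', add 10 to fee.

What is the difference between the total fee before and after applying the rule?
30

Step 1: Original sum of fee = 130
Step 2: 3 records have tx_type = 'deposit'
Step 3: Each affected record changes by 10
Step 4: Total change = 3 × 10 = 30
Step 5: New sum = 130 + 30 = 160
Step 6: Difference = |160 - 130| = 30
        (Sum increased by 30)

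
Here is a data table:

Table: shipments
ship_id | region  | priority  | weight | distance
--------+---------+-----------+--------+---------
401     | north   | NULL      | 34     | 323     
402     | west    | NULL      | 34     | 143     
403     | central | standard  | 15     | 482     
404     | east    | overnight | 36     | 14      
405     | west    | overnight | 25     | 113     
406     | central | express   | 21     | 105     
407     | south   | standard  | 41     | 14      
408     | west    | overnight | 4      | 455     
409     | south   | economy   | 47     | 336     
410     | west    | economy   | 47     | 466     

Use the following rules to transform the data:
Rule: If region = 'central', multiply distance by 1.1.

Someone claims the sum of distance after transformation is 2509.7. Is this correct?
Yes, the result is correct.

Step 1: Calculate the correct sum after transformation
Step 2: Apply multiplier 1.1 to records where region = 'central'
Step 3: Correct result = 2509.7
Step 4: Claimed result = 2509.7
Step 5: 2509.7 = 2509.7 ✓
Conclusion: The claimed result is correct.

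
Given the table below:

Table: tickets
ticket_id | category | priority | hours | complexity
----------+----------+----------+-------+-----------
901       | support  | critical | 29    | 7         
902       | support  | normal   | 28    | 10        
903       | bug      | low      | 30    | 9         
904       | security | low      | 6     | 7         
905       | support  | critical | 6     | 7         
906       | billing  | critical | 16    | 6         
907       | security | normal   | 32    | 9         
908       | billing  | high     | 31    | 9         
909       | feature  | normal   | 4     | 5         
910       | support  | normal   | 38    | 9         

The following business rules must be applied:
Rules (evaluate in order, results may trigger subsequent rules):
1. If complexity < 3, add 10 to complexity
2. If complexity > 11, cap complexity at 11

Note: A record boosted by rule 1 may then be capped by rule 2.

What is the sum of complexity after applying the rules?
78

Step 1: Apply rule 1 to records with complexity < 3
  - 0 records get bonus of 10
  - Of these, 0 records then exceed 11 and get capped
Step 2: Apply rule 2 to records with complexity > 11
  - 0 records (original) are capped
Step 3: Calculate final sum = 78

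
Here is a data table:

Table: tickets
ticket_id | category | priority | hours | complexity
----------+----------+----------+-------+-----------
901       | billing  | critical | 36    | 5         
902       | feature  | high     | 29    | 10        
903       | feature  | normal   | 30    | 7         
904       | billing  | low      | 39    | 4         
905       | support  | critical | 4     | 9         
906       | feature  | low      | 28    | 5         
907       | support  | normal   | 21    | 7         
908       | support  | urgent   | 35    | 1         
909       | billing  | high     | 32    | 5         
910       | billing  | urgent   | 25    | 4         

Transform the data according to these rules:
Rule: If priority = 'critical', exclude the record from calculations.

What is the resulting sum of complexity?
43

Step 1: Identify records where priority = 'critical'
Step 2: The excluded records sum to 14
Step 3: Original total complexity = 57
Step 4: Remaining total = 57 - 14 = 43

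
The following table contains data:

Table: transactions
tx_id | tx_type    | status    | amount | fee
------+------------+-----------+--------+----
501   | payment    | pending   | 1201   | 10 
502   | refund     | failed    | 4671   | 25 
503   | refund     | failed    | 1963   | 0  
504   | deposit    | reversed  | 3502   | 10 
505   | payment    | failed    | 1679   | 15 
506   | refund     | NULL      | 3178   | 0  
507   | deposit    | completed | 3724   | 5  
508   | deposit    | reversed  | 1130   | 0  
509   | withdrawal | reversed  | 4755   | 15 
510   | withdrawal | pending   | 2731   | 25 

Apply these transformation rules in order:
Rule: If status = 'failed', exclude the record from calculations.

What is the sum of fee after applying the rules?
65

Step 1: Identify records where status = 'failed'
Step 2: The excluded records sum to 40
Step 3: Original total fee = 105
Step 4: Remaining total = 105 - 40 = 65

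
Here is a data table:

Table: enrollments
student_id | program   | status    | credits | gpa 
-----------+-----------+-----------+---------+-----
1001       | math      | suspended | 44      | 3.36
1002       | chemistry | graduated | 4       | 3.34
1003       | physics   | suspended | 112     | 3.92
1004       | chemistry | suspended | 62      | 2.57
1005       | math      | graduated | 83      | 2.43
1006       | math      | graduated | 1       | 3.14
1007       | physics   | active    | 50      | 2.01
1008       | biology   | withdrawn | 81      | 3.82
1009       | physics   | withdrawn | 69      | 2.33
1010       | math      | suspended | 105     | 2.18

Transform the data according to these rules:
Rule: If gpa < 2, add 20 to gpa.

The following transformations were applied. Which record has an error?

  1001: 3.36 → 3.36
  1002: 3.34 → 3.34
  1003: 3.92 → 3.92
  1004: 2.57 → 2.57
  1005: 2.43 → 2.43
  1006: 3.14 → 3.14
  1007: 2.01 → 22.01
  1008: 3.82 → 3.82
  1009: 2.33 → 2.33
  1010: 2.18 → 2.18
Record 1007 has an error. The correct transformed value should be 2.01, not 22.01.

Step 1: Check each record against the rule
Step 2: Record 1007 has gpa = 2.01
Step 3: Since 2.01 >= 2, the bonus should not have been applied
Step 4: Correct value = 2.01, but claimed value = 22.01
Conclusion: Record 1007 has the error.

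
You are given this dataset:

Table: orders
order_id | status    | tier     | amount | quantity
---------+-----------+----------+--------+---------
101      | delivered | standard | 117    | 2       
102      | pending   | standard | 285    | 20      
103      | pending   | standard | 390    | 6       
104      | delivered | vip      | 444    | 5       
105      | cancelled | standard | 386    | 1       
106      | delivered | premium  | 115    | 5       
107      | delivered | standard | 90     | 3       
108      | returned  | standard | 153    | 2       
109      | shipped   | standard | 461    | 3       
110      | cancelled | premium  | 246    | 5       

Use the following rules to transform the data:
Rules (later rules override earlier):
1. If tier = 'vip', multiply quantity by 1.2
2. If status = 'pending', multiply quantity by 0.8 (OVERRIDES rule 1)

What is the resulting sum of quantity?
47.8

Step 1: Rule 2 takes priority for records with status = 'pending'
  - 2 records: 26 × 0.8 = 20.8
Step 2: Rule 1 applies to remaining records with tier = 'vip'
  - 1 records: 5 × 1.2 = 6.0
Step 3: Other records unchanged: 21
Step 4: Final sum = 20.8 + 6.0 + 21 = 47.8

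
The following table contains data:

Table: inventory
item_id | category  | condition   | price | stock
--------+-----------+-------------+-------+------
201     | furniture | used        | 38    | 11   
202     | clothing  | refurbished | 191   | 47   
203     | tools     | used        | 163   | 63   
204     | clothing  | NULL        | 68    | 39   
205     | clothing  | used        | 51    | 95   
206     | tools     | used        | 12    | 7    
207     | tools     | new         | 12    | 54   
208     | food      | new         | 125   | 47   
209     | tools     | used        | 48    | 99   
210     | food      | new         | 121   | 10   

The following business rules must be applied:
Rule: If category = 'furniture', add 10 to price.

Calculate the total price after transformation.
839

Step 1: Count records where category = 'furniture': 1
Step 2: Total bonus added: 1 × 10 = 10
Step 3: Original sum of price: 829
Step 4: Final sum = 829 + 10 = 839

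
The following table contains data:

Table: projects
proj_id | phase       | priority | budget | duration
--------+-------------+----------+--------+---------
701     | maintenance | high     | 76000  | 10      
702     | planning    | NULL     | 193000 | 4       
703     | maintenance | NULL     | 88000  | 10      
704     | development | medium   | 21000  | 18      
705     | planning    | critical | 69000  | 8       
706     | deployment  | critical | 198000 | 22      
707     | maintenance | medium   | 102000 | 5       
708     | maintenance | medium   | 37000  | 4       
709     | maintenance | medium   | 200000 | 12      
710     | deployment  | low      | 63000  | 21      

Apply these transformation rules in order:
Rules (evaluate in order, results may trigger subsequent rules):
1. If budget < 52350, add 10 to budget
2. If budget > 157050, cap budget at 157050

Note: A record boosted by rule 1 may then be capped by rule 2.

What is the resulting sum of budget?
927170

Step 1: Apply rule 1 to records with budget < 52350
  - 2 records get bonus of 10
  - Of these, 0 records then exceed 157050 and get capped
Step 2: Apply rule 2 to records with budget > 157050
  - 3 records (original) are capped
Step 3: Calculate final sum = 927170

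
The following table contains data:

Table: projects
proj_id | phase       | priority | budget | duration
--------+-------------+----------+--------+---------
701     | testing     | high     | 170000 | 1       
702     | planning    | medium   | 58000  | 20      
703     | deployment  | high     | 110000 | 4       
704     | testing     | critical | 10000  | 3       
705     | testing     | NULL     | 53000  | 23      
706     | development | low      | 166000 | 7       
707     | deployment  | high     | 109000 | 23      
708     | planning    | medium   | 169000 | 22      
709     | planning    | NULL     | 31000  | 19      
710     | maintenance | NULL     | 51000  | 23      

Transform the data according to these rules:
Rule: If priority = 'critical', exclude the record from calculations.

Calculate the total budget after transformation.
917000

Step 1: Identify records where priority = 'critical'
Step 2: The excluded records sum to 10000
Step 3: Original total budget = 927000
Step 4: Remaining total = 927000 - 10000 = 917000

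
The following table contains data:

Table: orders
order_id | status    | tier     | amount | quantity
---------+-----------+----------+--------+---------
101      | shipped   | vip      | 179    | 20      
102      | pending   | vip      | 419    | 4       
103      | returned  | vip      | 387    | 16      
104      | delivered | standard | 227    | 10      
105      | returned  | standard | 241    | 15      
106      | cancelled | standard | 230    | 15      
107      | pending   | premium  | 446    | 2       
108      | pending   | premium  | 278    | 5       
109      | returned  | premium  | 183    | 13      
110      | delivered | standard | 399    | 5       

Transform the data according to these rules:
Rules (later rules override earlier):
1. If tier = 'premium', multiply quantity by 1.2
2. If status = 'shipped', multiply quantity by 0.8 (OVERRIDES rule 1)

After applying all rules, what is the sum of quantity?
105.0

Step 1: Rule 2 takes priority for records with status = 'shipped'
  - 1 records: 20 × 0.8 = 16.0
Step 2: Rule 1 applies to remaining records with tier = 'premium'
  - 3 records: 20 × 1.2 = 24.0
Step 3: Other records unchanged: 65
Step 4: Final sum = 16.0 + 24.0 + 65 = 105.0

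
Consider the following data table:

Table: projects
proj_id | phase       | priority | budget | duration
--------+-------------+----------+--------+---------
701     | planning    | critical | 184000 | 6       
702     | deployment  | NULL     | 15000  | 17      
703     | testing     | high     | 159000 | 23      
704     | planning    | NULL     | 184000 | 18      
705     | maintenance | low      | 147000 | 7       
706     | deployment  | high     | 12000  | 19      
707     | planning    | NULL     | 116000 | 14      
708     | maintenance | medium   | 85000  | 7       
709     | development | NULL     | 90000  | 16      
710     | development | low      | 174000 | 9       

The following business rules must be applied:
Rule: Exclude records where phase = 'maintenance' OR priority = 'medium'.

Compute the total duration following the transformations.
122

Step 1: Find records where phase = 'maintenance' OR priority = 'medium'
Step 2: 2 records match, summing to 14
Step 3: Original sum: 136
Step 4: Remaining sum = 136 - 14 = 122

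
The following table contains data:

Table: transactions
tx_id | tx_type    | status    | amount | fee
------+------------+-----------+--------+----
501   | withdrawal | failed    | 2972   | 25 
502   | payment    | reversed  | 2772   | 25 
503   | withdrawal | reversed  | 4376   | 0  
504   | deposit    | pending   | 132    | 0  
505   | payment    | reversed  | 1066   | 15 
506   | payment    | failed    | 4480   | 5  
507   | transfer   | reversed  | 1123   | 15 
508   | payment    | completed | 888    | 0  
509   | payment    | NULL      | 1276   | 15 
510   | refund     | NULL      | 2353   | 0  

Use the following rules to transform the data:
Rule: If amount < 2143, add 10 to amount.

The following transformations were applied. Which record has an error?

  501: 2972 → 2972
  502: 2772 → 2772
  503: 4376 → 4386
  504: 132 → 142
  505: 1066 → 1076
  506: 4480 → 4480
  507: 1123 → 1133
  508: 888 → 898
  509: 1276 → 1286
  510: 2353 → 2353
Record 503 has an error. The correct transformed value should be 4376, not 4386.

Step 1: Check each record against the rule
Step 2: Record 503 has amount = 4376
Step 3: Since 4376 >= 2143, the bonus should not have been applied
Step 4: Correct value = 4376, but claimed value = 4386
Conclusion: Record 503 has the error.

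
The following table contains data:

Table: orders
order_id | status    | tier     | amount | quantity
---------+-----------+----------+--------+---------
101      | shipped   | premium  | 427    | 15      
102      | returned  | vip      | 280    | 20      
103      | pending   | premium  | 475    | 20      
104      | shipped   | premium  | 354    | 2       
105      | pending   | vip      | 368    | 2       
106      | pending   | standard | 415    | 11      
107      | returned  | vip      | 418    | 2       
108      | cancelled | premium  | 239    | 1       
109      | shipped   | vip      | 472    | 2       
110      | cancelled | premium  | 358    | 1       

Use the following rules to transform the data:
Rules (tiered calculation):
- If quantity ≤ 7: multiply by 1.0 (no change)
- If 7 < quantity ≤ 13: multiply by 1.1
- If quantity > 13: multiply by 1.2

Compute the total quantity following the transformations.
88.1

Step 1: Tier 1 (quantity ≤ 7): 6 records, sum = 10 × 1.0 = 10.0
Step 2: Tier 2 (7 < quantity ≤ 13): 1 records, sum = 11 × 1.1 = 12.1
Step 3: Tier 3 (quantity > 13): 3 records, sum = 55 × 1.2 = 66.0
Step 4: Final sum = 10.0 + 12.1 + 66.0 = 88.1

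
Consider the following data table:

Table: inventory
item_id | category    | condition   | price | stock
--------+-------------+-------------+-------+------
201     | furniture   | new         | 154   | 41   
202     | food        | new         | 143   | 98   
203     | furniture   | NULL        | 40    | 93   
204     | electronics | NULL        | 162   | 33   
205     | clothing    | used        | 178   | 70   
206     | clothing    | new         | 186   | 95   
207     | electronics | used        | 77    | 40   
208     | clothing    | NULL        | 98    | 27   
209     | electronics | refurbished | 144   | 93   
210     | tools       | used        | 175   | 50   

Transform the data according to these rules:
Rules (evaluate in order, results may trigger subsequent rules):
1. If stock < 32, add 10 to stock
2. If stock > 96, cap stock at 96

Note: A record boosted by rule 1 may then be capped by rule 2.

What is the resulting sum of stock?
648

Step 1: Apply rule 1 to records with stock < 32
  - 1 records get bonus of 10
  - Of these, 0 records then exceed 96 and get capped
Step 2: Apply rule 2 to records with stock > 96
  - 1 records (original) are capped
Step 3: Calculate final sum = 648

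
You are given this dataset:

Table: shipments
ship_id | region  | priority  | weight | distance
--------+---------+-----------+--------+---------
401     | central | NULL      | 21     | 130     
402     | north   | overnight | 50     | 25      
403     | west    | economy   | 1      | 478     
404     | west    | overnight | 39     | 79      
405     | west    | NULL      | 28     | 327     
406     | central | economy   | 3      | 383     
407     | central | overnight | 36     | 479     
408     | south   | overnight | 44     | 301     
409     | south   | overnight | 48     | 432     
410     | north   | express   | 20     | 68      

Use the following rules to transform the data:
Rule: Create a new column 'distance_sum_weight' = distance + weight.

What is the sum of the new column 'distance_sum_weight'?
2992

Step 1: For each record, compute distance + weight
Example calculations:
  130 + 21 = 151
  25 + 50 = 75
  478 + 1 = 479
  ...
Step 2: Sum all derived values
Step 3: Total = 2992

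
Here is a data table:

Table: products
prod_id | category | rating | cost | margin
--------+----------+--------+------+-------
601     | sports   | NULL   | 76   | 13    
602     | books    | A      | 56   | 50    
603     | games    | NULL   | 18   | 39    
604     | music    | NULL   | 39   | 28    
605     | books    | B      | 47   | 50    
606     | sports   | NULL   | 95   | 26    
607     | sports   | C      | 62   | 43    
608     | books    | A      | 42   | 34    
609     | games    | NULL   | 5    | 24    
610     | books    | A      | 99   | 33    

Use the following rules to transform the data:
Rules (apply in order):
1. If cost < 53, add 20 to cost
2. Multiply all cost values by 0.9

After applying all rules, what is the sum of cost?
575.1

Step 1: Apply Rule 1 - Add 20 to records with cost < 53
  - 5 records affected: 151 + (5 × 20) = 251
  - Unaffected records: 388
  - Sum after Rule 1: 639
Step 2: Apply Rule 2 - Multiply all by 0.9
  - 639 × 0.9 = 575.1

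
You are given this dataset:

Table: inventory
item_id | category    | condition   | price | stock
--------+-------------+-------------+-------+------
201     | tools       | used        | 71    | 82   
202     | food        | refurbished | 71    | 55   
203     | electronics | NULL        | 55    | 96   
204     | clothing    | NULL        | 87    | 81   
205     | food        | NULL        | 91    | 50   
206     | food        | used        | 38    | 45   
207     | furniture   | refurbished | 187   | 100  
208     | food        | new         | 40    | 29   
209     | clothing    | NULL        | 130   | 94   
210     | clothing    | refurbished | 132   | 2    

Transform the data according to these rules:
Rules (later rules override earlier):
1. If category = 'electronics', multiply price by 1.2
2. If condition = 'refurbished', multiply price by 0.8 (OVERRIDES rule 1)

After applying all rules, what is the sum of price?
835.0

Step 1: Rule 2 takes priority for records with condition = 'refurbished'
  - 3 records: 390 × 0.8 = 312.0
Step 2: Rule 1 applies to remaining records with category = 'electronics'
  - 1 records: 55 × 1.2 = 66.0
Step 3: Other records unchanged: 457
Step 4: Final sum = 312.0 + 66.0 + 457 = 835.0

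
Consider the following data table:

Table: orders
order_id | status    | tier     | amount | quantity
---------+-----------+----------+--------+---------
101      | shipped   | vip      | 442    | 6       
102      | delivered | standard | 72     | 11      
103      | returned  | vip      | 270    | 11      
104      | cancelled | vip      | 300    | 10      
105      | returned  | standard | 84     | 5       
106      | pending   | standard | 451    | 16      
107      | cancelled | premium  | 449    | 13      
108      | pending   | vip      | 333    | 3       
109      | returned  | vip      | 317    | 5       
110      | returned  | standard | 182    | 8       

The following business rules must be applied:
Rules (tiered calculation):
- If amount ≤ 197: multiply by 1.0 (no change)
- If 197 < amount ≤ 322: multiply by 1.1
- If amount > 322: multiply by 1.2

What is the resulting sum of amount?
3323.7

Step 1: Tier 1 (amount ≤ 197): 3 records, sum = 338 × 1.0 = 338.0
Step 2: Tier 2 (197 < amount ≤ 322): 3 records, sum = 887 × 1.1 = 975.7
Step 3: Tier 3 (amount > 322): 4 records, sum = 1675 × 1.2 = 2010.0
Step 4: Final sum = 338.0 + 975.7 + 2010.0 = 3323.7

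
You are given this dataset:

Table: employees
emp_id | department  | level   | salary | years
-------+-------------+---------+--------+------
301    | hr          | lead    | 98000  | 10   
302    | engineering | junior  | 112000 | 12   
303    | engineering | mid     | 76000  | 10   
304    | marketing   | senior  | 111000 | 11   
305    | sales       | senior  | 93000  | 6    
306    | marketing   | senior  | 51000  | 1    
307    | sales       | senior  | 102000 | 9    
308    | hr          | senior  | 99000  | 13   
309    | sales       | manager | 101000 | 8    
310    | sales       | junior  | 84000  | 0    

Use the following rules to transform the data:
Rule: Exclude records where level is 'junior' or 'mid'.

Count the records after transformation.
7

Step 1: Count records to exclude
  - 2 (junior) + 1 (mid) = 3 records
Step 2: Total records: 10
Step 3: Remaining = 10 - 3 = 7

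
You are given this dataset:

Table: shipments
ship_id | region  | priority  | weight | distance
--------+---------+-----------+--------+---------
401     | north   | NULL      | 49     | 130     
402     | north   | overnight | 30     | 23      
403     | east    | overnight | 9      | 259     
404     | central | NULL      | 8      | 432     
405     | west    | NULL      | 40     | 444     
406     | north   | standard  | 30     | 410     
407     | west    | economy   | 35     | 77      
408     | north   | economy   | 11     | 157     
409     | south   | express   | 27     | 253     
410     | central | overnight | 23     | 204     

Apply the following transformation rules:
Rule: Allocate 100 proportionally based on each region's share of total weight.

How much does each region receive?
central: 11.83, east: 3.44, north: 45.8, south: 10.31, west: 28.63

Step 1: Calculate total weight = 262
Step 2: Calculate each region's proportion:
  central: 31/262 = 11.83% → 11.83
  east: 9/262 = 3.44% → 3.44
  north: 120/262 = 45.80% → 45.8
  south: 27/262 = 10.31% → 10.31
  west: 75/262 = 28.63% → 28.63
Step 3: Verify: sum of allocations ≈ 100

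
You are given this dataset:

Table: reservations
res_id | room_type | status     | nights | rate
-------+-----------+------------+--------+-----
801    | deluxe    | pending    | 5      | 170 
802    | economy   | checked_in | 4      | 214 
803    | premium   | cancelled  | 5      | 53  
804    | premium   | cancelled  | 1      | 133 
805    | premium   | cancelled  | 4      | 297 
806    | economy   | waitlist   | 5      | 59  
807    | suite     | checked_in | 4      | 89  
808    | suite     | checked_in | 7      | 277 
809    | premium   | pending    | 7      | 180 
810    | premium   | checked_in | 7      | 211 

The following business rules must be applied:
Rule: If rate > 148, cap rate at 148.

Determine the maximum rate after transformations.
148

Step 1: Original maximum rate = 297
Step 2: Apply cap at 148
Step 3: 6 records had rate > 148 and were capped
Step 4: Maximum after transformation = 148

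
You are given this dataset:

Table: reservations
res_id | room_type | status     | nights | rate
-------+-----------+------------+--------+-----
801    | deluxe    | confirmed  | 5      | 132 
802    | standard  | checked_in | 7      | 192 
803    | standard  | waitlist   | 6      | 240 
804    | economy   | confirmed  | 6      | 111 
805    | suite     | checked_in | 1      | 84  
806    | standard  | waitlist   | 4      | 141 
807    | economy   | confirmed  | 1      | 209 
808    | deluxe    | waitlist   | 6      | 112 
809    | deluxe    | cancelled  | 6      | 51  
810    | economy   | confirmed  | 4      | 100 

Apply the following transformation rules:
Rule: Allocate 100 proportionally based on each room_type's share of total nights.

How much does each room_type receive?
deluxe: 36.96, economy: 23.91, standard: 36.96, suite: 2.17

Step 1: Calculate total nights = 46
Step 2: Calculate each room_type's proportion:
  deluxe: 17/46 = 36.96% → 36.96
  economy: 11/46 = 23.91% → 23.91
  standard: 17/46 = 36.96% → 36.96
  suite: 1/46 = 2.17% → 2.17
Step 3: Verify: sum of allocations ≈ 100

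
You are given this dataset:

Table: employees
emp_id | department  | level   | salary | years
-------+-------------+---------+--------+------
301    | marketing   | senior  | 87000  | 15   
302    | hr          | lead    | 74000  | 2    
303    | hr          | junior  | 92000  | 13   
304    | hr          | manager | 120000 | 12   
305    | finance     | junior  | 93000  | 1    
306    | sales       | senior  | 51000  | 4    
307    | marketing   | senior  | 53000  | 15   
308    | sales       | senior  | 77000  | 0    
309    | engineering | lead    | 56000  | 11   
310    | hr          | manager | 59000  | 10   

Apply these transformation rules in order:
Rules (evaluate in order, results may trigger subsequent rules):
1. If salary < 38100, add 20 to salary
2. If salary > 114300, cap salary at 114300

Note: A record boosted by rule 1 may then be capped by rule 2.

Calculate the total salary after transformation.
756300

Step 1: Apply rule 1 to records with salary < 38100
  - 0 records get bonus of 20
  - Of these, 0 records then exceed 114300 and get capped
Step 2: Apply rule 2 to records with salary > 114300
  - 1 records (original) are capped
Step 3: Calculate final sum = 756300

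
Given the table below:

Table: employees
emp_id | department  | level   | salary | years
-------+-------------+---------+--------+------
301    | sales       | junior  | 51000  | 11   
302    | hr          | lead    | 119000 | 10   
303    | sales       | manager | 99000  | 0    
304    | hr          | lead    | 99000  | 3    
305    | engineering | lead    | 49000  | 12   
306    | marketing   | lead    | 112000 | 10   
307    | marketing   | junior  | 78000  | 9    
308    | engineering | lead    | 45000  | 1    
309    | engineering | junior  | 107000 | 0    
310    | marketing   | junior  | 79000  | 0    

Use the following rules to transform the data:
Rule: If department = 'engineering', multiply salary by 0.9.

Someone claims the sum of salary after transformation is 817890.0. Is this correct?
No, the correct result is 817900.0.

Step 1: Calculate the correct sum after transformation
Step 2: Apply multiplier 0.9 to records where department = 'engineering'
Step 3: Correct result = 817900.0
Step 4: Claimed result = 817890.0
Step 5: 817900.0 ≠ 817890.0
Conclusion: The claimed result is incorrect. The correct answer is 817900.0.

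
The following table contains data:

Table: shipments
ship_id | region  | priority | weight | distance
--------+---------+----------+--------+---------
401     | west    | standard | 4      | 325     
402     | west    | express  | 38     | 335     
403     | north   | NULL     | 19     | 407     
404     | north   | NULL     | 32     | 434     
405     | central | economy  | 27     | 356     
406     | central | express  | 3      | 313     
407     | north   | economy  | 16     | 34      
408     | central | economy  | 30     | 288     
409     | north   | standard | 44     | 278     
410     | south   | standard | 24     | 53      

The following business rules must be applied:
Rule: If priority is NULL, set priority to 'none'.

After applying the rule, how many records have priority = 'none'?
2

Step 1: Count records where priority IS NULL
Step 2: Found 2 records with NULL priority
Step 3: These records will have priority set to 'none'
Step 4: Records already having priority = 'none': 0
Step 5: Answer: 2 + 0 = 2 records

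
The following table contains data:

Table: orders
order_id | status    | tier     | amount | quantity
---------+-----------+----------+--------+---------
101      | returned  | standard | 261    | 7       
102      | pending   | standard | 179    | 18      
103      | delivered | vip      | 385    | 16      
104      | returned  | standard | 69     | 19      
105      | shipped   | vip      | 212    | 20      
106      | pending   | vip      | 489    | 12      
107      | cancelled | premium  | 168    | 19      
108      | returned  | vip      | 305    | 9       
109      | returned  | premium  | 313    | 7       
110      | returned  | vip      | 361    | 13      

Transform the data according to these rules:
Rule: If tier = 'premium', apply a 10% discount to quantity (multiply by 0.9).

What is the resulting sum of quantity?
137.4

Step 1: Records with tier = 'premium' have total quantity = 26
Step 2: Apply multiplier: 26 × 0.9 = 23.4
Step 3: Other records total: 114
Step 4: Final sum = 23.4 + 114 = 137.4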